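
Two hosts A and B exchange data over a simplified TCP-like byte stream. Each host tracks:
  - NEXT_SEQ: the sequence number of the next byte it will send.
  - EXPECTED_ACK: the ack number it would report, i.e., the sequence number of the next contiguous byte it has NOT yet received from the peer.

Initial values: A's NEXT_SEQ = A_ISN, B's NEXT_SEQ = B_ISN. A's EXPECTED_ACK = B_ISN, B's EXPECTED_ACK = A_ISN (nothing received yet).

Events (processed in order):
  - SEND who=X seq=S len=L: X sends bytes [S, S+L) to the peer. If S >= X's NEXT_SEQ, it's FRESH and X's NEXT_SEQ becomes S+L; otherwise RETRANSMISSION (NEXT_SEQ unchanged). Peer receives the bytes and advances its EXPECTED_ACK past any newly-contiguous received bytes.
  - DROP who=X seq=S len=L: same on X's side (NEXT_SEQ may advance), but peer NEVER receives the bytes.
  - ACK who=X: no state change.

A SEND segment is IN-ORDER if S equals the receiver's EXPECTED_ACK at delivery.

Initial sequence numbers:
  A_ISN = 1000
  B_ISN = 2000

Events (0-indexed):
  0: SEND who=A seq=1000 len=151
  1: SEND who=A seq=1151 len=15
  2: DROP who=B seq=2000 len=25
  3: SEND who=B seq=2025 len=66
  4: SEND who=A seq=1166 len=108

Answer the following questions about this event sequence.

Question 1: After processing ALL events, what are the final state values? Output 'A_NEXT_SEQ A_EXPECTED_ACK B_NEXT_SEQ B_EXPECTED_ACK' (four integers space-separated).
After event 0: A_seq=1151 A_ack=2000 B_seq=2000 B_ack=1151
After event 1: A_seq=1166 A_ack=2000 B_seq=2000 B_ack=1166
After event 2: A_seq=1166 A_ack=2000 B_seq=2025 B_ack=1166
After event 3: A_seq=1166 A_ack=2000 B_seq=2091 B_ack=1166
After event 4: A_seq=1274 A_ack=2000 B_seq=2091 B_ack=1274

Answer: 1274 2000 2091 1274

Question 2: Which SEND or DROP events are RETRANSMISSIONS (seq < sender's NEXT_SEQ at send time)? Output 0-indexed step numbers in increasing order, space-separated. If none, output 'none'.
Answer: none

Derivation:
Step 0: SEND seq=1000 -> fresh
Step 1: SEND seq=1151 -> fresh
Step 2: DROP seq=2000 -> fresh
Step 3: SEND seq=2025 -> fresh
Step 4: SEND seq=1166 -> fresh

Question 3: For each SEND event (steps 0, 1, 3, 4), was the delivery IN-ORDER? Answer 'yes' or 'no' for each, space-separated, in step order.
Step 0: SEND seq=1000 -> in-order
Step 1: SEND seq=1151 -> in-order
Step 3: SEND seq=2025 -> out-of-order
Step 4: SEND seq=1166 -> in-order

Answer: yes yes no yes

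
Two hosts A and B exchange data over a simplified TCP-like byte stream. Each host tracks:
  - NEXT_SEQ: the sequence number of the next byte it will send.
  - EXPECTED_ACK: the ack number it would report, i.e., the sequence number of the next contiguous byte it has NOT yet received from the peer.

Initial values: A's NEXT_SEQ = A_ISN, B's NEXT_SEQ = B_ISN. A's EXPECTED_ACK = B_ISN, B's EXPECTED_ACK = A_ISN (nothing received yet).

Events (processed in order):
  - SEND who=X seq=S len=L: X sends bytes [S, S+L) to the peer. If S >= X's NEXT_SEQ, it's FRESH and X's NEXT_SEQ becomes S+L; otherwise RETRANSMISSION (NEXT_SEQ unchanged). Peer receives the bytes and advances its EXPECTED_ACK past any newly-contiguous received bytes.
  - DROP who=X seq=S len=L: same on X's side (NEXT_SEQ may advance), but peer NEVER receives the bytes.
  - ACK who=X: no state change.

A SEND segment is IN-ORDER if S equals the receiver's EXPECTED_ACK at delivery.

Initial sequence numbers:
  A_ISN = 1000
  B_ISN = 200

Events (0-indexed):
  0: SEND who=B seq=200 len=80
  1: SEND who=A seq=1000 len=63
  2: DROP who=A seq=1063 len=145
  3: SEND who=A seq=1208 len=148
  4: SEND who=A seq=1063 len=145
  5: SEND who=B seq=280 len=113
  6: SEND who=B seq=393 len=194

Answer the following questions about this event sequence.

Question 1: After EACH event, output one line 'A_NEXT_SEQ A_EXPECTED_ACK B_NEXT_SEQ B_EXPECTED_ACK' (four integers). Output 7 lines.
1000 280 280 1000
1063 280 280 1063
1208 280 280 1063
1356 280 280 1063
1356 280 280 1356
1356 393 393 1356
1356 587 587 1356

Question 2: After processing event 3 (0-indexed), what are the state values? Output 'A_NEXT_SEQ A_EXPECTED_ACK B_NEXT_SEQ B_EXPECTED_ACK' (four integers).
After event 0: A_seq=1000 A_ack=280 B_seq=280 B_ack=1000
After event 1: A_seq=1063 A_ack=280 B_seq=280 B_ack=1063
After event 2: A_seq=1208 A_ack=280 B_seq=280 B_ack=1063
After event 3: A_seq=1356 A_ack=280 B_seq=280 B_ack=1063

1356 280 280 1063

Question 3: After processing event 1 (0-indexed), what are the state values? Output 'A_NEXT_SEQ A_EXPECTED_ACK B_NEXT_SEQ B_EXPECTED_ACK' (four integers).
After event 0: A_seq=1000 A_ack=280 B_seq=280 B_ack=1000
After event 1: A_seq=1063 A_ack=280 B_seq=280 B_ack=1063

1063 280 280 1063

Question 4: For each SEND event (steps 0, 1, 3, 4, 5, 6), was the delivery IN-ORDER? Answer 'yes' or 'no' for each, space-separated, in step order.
Answer: yes yes no yes yes yes

Derivation:
Step 0: SEND seq=200 -> in-order
Step 1: SEND seq=1000 -> in-order
Step 3: SEND seq=1208 -> out-of-order
Step 4: SEND seq=1063 -> in-order
Step 5: SEND seq=280 -> in-order
Step 6: SEND seq=393 -> in-order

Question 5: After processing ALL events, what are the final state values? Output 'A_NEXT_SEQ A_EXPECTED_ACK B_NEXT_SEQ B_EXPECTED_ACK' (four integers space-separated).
Answer: 1356 587 587 1356

Derivation:
After event 0: A_seq=1000 A_ack=280 B_seq=280 B_ack=1000
After event 1: A_seq=1063 A_ack=280 B_seq=280 B_ack=1063
After event 2: A_seq=1208 A_ack=280 B_seq=280 B_ack=1063
After event 3: A_seq=1356 A_ack=280 B_seq=280 B_ack=1063
After event 4: A_seq=1356 A_ack=280 B_seq=280 B_ack=1356
After event 5: A_seq=1356 A_ack=393 B_seq=393 B_ack=1356
After event 6: A_seq=1356 A_ack=587 B_seq=587 B_ack=1356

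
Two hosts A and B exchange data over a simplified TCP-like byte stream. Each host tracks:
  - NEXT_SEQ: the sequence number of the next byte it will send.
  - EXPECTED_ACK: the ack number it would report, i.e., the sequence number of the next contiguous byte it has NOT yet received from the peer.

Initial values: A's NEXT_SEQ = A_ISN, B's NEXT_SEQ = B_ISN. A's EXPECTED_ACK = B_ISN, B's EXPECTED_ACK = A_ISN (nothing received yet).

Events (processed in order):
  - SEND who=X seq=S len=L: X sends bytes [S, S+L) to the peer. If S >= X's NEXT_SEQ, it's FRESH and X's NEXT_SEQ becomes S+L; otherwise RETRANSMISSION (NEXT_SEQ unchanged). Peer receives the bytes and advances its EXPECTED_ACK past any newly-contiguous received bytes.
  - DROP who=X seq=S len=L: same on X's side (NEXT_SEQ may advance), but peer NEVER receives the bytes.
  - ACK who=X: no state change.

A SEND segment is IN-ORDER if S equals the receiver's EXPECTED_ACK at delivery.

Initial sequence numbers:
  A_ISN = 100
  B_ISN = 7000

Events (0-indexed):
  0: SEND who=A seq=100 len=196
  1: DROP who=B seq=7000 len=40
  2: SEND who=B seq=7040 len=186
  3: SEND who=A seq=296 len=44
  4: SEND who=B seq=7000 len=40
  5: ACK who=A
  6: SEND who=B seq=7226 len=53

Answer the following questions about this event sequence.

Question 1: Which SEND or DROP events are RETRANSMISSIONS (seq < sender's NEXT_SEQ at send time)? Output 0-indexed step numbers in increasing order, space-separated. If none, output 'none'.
Step 0: SEND seq=100 -> fresh
Step 1: DROP seq=7000 -> fresh
Step 2: SEND seq=7040 -> fresh
Step 3: SEND seq=296 -> fresh
Step 4: SEND seq=7000 -> retransmit
Step 6: SEND seq=7226 -> fresh

Answer: 4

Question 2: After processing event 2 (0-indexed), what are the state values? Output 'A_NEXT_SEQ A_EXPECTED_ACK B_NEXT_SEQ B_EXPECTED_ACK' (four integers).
After event 0: A_seq=296 A_ack=7000 B_seq=7000 B_ack=296
After event 1: A_seq=296 A_ack=7000 B_seq=7040 B_ack=296
After event 2: A_seq=296 A_ack=7000 B_seq=7226 B_ack=296

296 7000 7226 296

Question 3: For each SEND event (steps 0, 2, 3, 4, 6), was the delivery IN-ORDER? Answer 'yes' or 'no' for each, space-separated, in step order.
Step 0: SEND seq=100 -> in-order
Step 2: SEND seq=7040 -> out-of-order
Step 3: SEND seq=296 -> in-order
Step 4: SEND seq=7000 -> in-order
Step 6: SEND seq=7226 -> in-order

Answer: yes no yes yes yes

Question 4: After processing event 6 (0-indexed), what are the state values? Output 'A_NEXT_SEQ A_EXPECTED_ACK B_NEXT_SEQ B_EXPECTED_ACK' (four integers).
After event 0: A_seq=296 A_ack=7000 B_seq=7000 B_ack=296
After event 1: A_seq=296 A_ack=7000 B_seq=7040 B_ack=296
After event 2: A_seq=296 A_ack=7000 B_seq=7226 B_ack=296
After event 3: A_seq=340 A_ack=7000 B_seq=7226 B_ack=340
After event 4: A_seq=340 A_ack=7226 B_seq=7226 B_ack=340
After event 5: A_seq=340 A_ack=7226 B_seq=7226 B_ack=340
After event 6: A_seq=340 A_ack=7279 B_seq=7279 B_ack=340

340 7279 7279 340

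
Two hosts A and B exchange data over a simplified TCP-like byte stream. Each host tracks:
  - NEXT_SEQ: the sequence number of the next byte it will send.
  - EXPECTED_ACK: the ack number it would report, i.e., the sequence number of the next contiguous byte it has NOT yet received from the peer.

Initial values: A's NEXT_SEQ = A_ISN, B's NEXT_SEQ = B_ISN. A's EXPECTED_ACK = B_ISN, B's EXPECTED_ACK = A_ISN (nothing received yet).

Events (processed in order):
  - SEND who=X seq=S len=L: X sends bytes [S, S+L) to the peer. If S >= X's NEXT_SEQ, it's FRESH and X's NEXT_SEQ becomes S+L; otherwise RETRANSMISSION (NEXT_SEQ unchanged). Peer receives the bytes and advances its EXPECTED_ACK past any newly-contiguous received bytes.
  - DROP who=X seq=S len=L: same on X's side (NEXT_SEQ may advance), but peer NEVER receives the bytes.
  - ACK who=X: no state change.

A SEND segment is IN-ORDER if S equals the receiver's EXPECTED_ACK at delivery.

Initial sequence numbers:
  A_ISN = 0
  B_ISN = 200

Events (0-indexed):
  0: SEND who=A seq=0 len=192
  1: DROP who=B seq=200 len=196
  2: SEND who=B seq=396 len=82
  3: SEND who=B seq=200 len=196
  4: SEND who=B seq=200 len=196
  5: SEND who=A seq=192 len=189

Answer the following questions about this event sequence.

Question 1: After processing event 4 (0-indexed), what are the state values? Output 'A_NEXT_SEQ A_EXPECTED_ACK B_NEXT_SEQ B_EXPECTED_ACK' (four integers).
After event 0: A_seq=192 A_ack=200 B_seq=200 B_ack=192
After event 1: A_seq=192 A_ack=200 B_seq=396 B_ack=192
After event 2: A_seq=192 A_ack=200 B_seq=478 B_ack=192
After event 3: A_seq=192 A_ack=478 B_seq=478 B_ack=192
After event 4: A_seq=192 A_ack=478 B_seq=478 B_ack=192

192 478 478 192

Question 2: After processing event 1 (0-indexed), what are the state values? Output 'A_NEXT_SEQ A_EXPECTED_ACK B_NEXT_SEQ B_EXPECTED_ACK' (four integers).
After event 0: A_seq=192 A_ack=200 B_seq=200 B_ack=192
After event 1: A_seq=192 A_ack=200 B_seq=396 B_ack=192

192 200 396 192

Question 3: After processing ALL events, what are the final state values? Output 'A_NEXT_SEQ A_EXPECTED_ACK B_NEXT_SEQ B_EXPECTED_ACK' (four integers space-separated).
After event 0: A_seq=192 A_ack=200 B_seq=200 B_ack=192
After event 1: A_seq=192 A_ack=200 B_seq=396 B_ack=192
After event 2: A_seq=192 A_ack=200 B_seq=478 B_ack=192
After event 3: A_seq=192 A_ack=478 B_seq=478 B_ack=192
After event 4: A_seq=192 A_ack=478 B_seq=478 B_ack=192
After event 5: A_seq=381 A_ack=478 B_seq=478 B_ack=381

Answer: 381 478 478 381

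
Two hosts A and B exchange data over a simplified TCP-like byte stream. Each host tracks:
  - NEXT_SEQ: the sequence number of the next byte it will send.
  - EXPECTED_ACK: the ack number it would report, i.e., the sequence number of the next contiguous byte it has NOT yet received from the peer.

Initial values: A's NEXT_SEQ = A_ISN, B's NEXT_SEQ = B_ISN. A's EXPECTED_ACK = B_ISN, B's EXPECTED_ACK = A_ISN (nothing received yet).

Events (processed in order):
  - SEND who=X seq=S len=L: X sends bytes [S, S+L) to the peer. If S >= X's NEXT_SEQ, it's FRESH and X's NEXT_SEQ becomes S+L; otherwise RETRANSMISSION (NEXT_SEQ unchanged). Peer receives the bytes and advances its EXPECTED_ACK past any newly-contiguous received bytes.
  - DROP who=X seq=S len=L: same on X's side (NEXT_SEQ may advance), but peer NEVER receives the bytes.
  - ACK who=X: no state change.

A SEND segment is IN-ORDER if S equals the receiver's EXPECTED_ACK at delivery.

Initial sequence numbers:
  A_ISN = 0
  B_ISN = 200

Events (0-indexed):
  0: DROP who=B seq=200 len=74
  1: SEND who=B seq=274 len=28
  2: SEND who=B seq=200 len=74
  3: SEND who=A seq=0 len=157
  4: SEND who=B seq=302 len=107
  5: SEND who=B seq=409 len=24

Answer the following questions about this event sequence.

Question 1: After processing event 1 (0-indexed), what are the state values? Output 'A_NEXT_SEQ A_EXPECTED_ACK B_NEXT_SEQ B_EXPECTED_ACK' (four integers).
After event 0: A_seq=0 A_ack=200 B_seq=274 B_ack=0
After event 1: A_seq=0 A_ack=200 B_seq=302 B_ack=0

0 200 302 0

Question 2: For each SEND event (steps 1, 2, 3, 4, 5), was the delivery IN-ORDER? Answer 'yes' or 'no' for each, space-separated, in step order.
Step 1: SEND seq=274 -> out-of-order
Step 2: SEND seq=200 -> in-order
Step 3: SEND seq=0 -> in-order
Step 4: SEND seq=302 -> in-order
Step 5: SEND seq=409 -> in-order

Answer: no yes yes yes yes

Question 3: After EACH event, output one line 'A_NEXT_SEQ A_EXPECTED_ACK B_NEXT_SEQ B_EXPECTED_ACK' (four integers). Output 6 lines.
0 200 274 0
0 200 302 0
0 302 302 0
157 302 302 157
157 409 409 157
157 433 433 157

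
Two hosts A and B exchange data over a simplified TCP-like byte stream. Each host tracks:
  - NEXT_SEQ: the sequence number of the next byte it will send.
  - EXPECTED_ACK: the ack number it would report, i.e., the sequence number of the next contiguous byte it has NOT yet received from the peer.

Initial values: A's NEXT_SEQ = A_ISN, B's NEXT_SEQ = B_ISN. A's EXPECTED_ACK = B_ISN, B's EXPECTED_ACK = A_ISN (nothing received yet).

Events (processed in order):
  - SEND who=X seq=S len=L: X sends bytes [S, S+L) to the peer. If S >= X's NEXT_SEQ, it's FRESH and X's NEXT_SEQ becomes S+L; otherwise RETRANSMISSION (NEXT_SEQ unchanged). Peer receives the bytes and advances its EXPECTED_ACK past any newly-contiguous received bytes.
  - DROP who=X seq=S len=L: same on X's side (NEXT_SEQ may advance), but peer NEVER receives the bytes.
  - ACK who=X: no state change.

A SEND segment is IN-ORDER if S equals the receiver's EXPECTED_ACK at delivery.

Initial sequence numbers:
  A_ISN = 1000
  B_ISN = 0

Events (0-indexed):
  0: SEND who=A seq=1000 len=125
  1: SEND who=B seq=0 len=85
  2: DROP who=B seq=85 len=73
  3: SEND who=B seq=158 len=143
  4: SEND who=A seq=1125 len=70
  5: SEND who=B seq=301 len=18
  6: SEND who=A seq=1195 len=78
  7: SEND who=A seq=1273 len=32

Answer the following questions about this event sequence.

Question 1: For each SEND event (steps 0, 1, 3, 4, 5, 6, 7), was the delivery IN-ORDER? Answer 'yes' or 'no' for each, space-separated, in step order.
Step 0: SEND seq=1000 -> in-order
Step 1: SEND seq=0 -> in-order
Step 3: SEND seq=158 -> out-of-order
Step 4: SEND seq=1125 -> in-order
Step 5: SEND seq=301 -> out-of-order
Step 6: SEND seq=1195 -> in-order
Step 7: SEND seq=1273 -> in-order

Answer: yes yes no yes no yes yes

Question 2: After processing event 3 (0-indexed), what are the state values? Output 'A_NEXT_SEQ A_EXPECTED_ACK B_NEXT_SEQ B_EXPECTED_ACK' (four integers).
After event 0: A_seq=1125 A_ack=0 B_seq=0 B_ack=1125
After event 1: A_seq=1125 A_ack=85 B_seq=85 B_ack=1125
After event 2: A_seq=1125 A_ack=85 B_seq=158 B_ack=1125
After event 3: A_seq=1125 A_ack=85 B_seq=301 B_ack=1125

1125 85 301 1125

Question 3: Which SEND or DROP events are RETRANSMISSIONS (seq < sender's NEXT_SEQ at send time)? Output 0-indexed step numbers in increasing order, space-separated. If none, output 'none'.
Answer: none

Derivation:
Step 0: SEND seq=1000 -> fresh
Step 1: SEND seq=0 -> fresh
Step 2: DROP seq=85 -> fresh
Step 3: SEND seq=158 -> fresh
Step 4: SEND seq=1125 -> fresh
Step 5: SEND seq=301 -> fresh
Step 6: SEND seq=1195 -> fresh
Step 7: SEND seq=1273 -> fresh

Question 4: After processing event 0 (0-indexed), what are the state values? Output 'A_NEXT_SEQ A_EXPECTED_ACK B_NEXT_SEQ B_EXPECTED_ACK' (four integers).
After event 0: A_seq=1125 A_ack=0 B_seq=0 B_ack=1125

1125 0 0 1125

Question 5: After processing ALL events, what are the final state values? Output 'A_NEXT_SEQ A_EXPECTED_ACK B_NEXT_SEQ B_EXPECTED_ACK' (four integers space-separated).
After event 0: A_seq=1125 A_ack=0 B_seq=0 B_ack=1125
After event 1: A_seq=1125 A_ack=85 B_seq=85 B_ack=1125
After event 2: A_seq=1125 A_ack=85 B_seq=158 B_ack=1125
After event 3: A_seq=1125 A_ack=85 B_seq=301 B_ack=1125
After event 4: A_seq=1195 A_ack=85 B_seq=301 B_ack=1195
After event 5: A_seq=1195 A_ack=85 B_seq=319 B_ack=1195
After event 6: A_seq=1273 A_ack=85 B_seq=319 B_ack=1273
After event 7: A_seq=1305 A_ack=85 B_seq=319 B_ack=1305

Answer: 1305 85 319 1305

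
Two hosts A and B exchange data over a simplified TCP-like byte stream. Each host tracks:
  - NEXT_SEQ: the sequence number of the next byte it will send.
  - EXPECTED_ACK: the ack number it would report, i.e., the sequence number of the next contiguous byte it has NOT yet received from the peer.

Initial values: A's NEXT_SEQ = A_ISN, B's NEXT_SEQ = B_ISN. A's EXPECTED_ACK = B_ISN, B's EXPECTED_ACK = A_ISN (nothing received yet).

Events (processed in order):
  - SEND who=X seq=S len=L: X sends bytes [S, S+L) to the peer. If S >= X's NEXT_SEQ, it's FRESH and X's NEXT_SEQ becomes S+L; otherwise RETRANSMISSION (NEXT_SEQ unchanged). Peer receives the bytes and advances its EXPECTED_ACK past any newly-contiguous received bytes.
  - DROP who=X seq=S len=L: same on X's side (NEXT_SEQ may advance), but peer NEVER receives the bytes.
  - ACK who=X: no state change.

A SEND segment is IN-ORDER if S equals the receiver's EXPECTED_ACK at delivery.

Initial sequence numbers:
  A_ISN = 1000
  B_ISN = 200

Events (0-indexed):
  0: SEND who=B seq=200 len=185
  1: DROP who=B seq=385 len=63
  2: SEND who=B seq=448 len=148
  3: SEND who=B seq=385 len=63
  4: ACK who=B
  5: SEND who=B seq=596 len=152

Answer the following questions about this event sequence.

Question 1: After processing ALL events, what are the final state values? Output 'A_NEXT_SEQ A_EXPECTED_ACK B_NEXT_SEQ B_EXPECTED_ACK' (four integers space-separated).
Answer: 1000 748 748 1000

Derivation:
After event 0: A_seq=1000 A_ack=385 B_seq=385 B_ack=1000
After event 1: A_seq=1000 A_ack=385 B_seq=448 B_ack=1000
After event 2: A_seq=1000 A_ack=385 B_seq=596 B_ack=1000
After event 3: A_seq=1000 A_ack=596 B_seq=596 B_ack=1000
After event 4: A_seq=1000 A_ack=596 B_seq=596 B_ack=1000
After event 5: A_seq=1000 A_ack=748 B_seq=748 B_ack=1000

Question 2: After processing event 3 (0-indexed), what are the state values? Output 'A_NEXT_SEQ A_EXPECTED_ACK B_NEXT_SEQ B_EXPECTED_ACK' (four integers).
After event 0: A_seq=1000 A_ack=385 B_seq=385 B_ack=1000
After event 1: A_seq=1000 A_ack=385 B_seq=448 B_ack=1000
After event 2: A_seq=1000 A_ack=385 B_seq=596 B_ack=1000
After event 3: A_seq=1000 A_ack=596 B_seq=596 B_ack=1000

1000 596 596 1000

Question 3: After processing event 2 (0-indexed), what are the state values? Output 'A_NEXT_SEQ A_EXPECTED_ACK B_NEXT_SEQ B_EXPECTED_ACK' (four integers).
After event 0: A_seq=1000 A_ack=385 B_seq=385 B_ack=1000
After event 1: A_seq=1000 A_ack=385 B_seq=448 B_ack=1000
After event 2: A_seq=1000 A_ack=385 B_seq=596 B_ack=1000

1000 385 596 1000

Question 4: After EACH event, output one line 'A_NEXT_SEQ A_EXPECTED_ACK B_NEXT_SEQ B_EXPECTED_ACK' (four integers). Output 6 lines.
1000 385 385 1000
1000 385 448 1000
1000 385 596 1000
1000 596 596 1000
1000 596 596 1000
1000 748 748 1000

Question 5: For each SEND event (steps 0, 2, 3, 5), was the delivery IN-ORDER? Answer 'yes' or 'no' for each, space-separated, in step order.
Step 0: SEND seq=200 -> in-order
Step 2: SEND seq=448 -> out-of-order
Step 3: SEND seq=385 -> in-order
Step 5: SEND seq=596 -> in-order

Answer: yes no yes yes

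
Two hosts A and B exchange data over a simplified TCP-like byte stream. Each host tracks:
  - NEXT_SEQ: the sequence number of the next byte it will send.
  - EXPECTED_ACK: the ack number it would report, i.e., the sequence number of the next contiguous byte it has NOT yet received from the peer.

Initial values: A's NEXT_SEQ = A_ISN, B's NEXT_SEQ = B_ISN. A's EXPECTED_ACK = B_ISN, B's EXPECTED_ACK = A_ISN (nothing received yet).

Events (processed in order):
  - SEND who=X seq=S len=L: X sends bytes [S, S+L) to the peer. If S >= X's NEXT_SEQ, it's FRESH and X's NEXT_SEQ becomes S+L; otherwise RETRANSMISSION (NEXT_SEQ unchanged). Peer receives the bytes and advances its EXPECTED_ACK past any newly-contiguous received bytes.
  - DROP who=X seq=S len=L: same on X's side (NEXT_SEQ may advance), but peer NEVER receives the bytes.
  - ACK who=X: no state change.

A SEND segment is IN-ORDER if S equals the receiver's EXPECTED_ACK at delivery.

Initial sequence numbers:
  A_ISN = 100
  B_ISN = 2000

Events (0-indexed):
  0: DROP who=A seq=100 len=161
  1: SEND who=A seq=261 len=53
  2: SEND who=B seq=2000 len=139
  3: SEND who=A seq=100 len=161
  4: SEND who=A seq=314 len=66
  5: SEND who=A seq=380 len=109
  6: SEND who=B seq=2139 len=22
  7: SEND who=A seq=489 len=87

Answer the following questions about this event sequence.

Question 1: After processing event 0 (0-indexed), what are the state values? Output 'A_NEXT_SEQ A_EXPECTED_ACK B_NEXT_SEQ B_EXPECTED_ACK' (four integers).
After event 0: A_seq=261 A_ack=2000 B_seq=2000 B_ack=100

261 2000 2000 100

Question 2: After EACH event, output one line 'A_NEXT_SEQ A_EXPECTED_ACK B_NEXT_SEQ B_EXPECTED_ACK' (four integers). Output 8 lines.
261 2000 2000 100
314 2000 2000 100
314 2139 2139 100
314 2139 2139 314
380 2139 2139 380
489 2139 2139 489
489 2161 2161 489
576 2161 2161 576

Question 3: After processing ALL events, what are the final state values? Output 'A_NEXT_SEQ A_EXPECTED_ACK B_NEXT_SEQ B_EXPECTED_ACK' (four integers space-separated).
Answer: 576 2161 2161 576

Derivation:
After event 0: A_seq=261 A_ack=2000 B_seq=2000 B_ack=100
After event 1: A_seq=314 A_ack=2000 B_seq=2000 B_ack=100
After event 2: A_seq=314 A_ack=2139 B_seq=2139 B_ack=100
After event 3: A_seq=314 A_ack=2139 B_seq=2139 B_ack=314
After event 4: A_seq=380 A_ack=2139 B_seq=2139 B_ack=380
After event 5: A_seq=489 A_ack=2139 B_seq=2139 B_ack=489
After event 6: A_seq=489 A_ack=2161 B_seq=2161 B_ack=489
After event 7: A_seq=576 A_ack=2161 B_seq=2161 B_ack=576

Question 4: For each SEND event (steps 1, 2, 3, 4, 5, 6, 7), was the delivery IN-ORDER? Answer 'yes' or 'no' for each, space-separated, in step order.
Step 1: SEND seq=261 -> out-of-order
Step 2: SEND seq=2000 -> in-order
Step 3: SEND seq=100 -> in-order
Step 4: SEND seq=314 -> in-order
Step 5: SEND seq=380 -> in-order
Step 6: SEND seq=2139 -> in-order
Step 7: SEND seq=489 -> in-order

Answer: no yes yes yes yes yes yes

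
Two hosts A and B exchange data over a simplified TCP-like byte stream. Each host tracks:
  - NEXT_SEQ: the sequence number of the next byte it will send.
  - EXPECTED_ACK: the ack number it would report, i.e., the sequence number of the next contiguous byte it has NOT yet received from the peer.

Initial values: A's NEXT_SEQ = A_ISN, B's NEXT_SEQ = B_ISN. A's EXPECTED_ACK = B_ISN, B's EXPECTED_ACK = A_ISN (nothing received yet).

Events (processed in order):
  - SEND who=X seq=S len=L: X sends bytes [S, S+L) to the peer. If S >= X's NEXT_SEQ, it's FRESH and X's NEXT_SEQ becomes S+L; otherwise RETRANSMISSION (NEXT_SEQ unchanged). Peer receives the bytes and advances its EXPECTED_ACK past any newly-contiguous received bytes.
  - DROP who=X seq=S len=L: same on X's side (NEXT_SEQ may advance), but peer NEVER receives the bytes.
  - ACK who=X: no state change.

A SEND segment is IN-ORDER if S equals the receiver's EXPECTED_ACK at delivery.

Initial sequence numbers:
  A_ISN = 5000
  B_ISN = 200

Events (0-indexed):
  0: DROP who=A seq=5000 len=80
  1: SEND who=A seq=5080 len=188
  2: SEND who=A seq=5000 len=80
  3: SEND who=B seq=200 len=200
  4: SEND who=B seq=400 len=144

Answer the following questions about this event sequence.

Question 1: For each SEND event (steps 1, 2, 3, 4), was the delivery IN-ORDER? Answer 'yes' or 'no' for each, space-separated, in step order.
Step 1: SEND seq=5080 -> out-of-order
Step 2: SEND seq=5000 -> in-order
Step 3: SEND seq=200 -> in-order
Step 4: SEND seq=400 -> in-order

Answer: no yes yes yes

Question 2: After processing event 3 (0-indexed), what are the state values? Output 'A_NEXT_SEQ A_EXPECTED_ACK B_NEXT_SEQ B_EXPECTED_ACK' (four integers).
After event 0: A_seq=5080 A_ack=200 B_seq=200 B_ack=5000
After event 1: A_seq=5268 A_ack=200 B_seq=200 B_ack=5000
After event 2: A_seq=5268 A_ack=200 B_seq=200 B_ack=5268
After event 3: A_seq=5268 A_ack=400 B_seq=400 B_ack=5268

5268 400 400 5268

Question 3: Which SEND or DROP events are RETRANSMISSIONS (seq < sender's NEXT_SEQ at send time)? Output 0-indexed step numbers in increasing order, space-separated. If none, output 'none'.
Step 0: DROP seq=5000 -> fresh
Step 1: SEND seq=5080 -> fresh
Step 2: SEND seq=5000 -> retransmit
Step 3: SEND seq=200 -> fresh
Step 4: SEND seq=400 -> fresh

Answer: 2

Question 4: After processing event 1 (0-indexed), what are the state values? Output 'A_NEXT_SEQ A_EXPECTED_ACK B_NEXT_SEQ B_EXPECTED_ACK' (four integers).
After event 0: A_seq=5080 A_ack=200 B_seq=200 B_ack=5000
After event 1: A_seq=5268 A_ack=200 B_seq=200 B_ack=5000

5268 200 200 5000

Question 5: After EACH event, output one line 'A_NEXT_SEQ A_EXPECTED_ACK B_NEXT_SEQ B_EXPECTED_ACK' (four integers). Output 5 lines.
5080 200 200 5000
5268 200 200 5000
5268 200 200 5268
5268 400 400 5268
5268 544 544 5268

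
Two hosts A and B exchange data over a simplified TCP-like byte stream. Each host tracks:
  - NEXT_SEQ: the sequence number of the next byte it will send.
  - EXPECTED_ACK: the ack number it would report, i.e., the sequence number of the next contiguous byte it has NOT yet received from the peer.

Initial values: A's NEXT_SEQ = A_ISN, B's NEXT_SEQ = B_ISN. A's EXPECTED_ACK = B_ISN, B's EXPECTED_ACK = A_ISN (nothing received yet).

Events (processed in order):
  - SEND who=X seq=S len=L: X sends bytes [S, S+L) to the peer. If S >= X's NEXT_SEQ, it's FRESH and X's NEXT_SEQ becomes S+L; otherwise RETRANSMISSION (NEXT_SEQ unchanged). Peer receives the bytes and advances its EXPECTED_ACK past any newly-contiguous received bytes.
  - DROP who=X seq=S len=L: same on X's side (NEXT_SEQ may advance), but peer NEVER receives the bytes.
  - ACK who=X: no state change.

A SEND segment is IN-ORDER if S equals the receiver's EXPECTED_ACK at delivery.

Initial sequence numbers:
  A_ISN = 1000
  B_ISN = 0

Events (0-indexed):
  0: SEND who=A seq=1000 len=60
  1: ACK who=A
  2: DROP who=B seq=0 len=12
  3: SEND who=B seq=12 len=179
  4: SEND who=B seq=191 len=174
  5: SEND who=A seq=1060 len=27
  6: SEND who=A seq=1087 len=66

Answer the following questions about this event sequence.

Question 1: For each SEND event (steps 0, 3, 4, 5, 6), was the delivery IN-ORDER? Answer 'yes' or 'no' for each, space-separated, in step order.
Answer: yes no no yes yes

Derivation:
Step 0: SEND seq=1000 -> in-order
Step 3: SEND seq=12 -> out-of-order
Step 4: SEND seq=191 -> out-of-order
Step 5: SEND seq=1060 -> in-order
Step 6: SEND seq=1087 -> in-order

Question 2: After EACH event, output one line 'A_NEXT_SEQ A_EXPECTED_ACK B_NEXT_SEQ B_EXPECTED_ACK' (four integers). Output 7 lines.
1060 0 0 1060
1060 0 0 1060
1060 0 12 1060
1060 0 191 1060
1060 0 365 1060
1087 0 365 1087
1153 0 365 1153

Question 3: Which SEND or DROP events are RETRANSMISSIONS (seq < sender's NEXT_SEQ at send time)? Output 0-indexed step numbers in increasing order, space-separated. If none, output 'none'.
Answer: none

Derivation:
Step 0: SEND seq=1000 -> fresh
Step 2: DROP seq=0 -> fresh
Step 3: SEND seq=12 -> fresh
Step 4: SEND seq=191 -> fresh
Step 5: SEND seq=1060 -> fresh
Step 6: SEND seq=1087 -> fresh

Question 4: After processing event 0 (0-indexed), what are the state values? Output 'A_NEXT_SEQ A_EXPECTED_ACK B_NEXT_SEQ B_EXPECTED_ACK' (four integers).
After event 0: A_seq=1060 A_ack=0 B_seq=0 B_ack=1060

1060 0 0 1060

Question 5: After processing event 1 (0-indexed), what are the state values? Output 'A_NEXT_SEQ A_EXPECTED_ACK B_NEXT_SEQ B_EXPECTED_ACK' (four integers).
After event 0: A_seq=1060 A_ack=0 B_seq=0 B_ack=1060
After event 1: A_seq=1060 A_ack=0 B_seq=0 B_ack=1060

1060 0 0 1060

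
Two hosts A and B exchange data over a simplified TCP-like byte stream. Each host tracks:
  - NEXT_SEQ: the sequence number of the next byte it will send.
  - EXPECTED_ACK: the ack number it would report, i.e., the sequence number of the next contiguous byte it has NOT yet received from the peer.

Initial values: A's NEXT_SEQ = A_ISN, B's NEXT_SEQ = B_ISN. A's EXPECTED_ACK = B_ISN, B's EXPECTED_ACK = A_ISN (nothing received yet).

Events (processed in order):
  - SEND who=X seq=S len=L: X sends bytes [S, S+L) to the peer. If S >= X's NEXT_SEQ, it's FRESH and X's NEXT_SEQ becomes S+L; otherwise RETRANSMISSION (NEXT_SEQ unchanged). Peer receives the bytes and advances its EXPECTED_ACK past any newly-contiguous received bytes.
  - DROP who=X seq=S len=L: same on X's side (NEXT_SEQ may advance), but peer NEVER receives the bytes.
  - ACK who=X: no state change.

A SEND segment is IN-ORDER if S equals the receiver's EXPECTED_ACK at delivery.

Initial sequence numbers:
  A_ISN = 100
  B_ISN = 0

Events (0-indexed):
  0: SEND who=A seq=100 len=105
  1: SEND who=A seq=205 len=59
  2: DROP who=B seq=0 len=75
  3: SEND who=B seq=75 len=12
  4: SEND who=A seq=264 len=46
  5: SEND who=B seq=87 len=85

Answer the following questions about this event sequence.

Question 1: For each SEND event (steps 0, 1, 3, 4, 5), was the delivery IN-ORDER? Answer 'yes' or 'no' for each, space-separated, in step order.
Answer: yes yes no yes no

Derivation:
Step 0: SEND seq=100 -> in-order
Step 1: SEND seq=205 -> in-order
Step 3: SEND seq=75 -> out-of-order
Step 4: SEND seq=264 -> in-order
Step 5: SEND seq=87 -> out-of-order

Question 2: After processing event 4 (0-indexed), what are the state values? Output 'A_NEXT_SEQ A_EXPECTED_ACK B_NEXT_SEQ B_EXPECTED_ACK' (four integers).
After event 0: A_seq=205 A_ack=0 B_seq=0 B_ack=205
After event 1: A_seq=264 A_ack=0 B_seq=0 B_ack=264
After event 2: A_seq=264 A_ack=0 B_seq=75 B_ack=264
After event 3: A_seq=264 A_ack=0 B_seq=87 B_ack=264
After event 4: A_seq=310 A_ack=0 B_seq=87 B_ack=310

310 0 87 310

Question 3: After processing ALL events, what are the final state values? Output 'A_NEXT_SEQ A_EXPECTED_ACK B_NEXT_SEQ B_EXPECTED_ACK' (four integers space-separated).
After event 0: A_seq=205 A_ack=0 B_seq=0 B_ack=205
After event 1: A_seq=264 A_ack=0 B_seq=0 B_ack=264
After event 2: A_seq=264 A_ack=0 B_seq=75 B_ack=264
After event 3: A_seq=264 A_ack=0 B_seq=87 B_ack=264
After event 4: A_seq=310 A_ack=0 B_seq=87 B_ack=310
After event 5: A_seq=310 A_ack=0 B_seq=172 B_ack=310

Answer: 310 0 172 310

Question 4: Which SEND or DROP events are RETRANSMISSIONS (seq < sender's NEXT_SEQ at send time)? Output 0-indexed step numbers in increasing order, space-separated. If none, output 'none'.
Answer: none

Derivation:
Step 0: SEND seq=100 -> fresh
Step 1: SEND seq=205 -> fresh
Step 2: DROP seq=0 -> fresh
Step 3: SEND seq=75 -> fresh
Step 4: SEND seq=264 -> fresh
Step 5: SEND seq=87 -> fresh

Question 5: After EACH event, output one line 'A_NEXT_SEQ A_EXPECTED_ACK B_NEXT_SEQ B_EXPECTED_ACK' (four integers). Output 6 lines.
205 0 0 205
264 0 0 264
264 0 75 264
264 0 87 264
310 0 87 310
310 0 172 310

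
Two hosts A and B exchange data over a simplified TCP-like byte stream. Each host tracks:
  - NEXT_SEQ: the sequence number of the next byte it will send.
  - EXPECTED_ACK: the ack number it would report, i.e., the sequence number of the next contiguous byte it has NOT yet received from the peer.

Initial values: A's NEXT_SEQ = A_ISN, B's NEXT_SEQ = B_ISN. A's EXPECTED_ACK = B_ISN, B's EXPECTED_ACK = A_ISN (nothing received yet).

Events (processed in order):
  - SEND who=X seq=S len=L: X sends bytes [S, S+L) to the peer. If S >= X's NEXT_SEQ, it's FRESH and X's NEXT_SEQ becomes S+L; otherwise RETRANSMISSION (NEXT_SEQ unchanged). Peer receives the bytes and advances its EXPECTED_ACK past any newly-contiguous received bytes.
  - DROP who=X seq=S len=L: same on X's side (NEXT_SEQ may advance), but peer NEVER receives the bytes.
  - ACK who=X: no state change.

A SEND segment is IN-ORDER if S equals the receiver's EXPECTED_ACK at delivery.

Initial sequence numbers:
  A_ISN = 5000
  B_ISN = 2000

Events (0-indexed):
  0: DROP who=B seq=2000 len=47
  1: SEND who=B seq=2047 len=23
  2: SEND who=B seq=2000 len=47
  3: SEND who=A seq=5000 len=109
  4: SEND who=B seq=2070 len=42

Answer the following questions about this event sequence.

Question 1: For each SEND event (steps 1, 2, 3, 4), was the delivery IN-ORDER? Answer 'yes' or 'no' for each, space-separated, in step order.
Step 1: SEND seq=2047 -> out-of-order
Step 2: SEND seq=2000 -> in-order
Step 3: SEND seq=5000 -> in-order
Step 4: SEND seq=2070 -> in-order

Answer: no yes yes yes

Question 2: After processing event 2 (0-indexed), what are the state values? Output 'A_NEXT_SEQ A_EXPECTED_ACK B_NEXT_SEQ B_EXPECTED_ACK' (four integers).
After event 0: A_seq=5000 A_ack=2000 B_seq=2047 B_ack=5000
After event 1: A_seq=5000 A_ack=2000 B_seq=2070 B_ack=5000
After event 2: A_seq=5000 A_ack=2070 B_seq=2070 B_ack=5000

5000 2070 2070 5000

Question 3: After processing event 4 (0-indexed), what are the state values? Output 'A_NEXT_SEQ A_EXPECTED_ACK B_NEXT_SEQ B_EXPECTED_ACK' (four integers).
After event 0: A_seq=5000 A_ack=2000 B_seq=2047 B_ack=5000
After event 1: A_seq=5000 A_ack=2000 B_seq=2070 B_ack=5000
After event 2: A_seq=5000 A_ack=2070 B_seq=2070 B_ack=5000
After event 3: A_seq=5109 A_ack=2070 B_seq=2070 B_ack=5109
After event 4: A_seq=5109 A_ack=2112 B_seq=2112 B_ack=5109

5109 2112 2112 5109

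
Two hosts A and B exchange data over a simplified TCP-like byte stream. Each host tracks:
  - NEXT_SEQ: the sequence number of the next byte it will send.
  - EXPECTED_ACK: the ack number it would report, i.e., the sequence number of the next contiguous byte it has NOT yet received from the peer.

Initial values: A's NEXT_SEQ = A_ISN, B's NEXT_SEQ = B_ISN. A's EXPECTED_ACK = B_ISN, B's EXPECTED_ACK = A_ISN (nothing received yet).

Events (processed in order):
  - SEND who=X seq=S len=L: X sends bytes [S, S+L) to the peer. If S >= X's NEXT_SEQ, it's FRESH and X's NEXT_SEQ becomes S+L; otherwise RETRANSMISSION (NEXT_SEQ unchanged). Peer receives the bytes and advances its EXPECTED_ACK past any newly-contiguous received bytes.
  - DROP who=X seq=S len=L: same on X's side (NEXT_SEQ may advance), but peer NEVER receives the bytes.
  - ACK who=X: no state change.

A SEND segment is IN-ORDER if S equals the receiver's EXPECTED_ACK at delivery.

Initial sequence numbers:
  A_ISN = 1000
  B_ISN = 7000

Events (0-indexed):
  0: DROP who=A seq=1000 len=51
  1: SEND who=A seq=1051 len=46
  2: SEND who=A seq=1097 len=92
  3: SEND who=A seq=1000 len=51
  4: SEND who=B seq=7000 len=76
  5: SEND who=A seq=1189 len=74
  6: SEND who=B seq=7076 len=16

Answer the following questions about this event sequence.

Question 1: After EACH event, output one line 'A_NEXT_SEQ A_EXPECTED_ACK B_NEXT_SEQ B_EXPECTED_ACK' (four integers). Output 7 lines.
1051 7000 7000 1000
1097 7000 7000 1000
1189 7000 7000 1000
1189 7000 7000 1189
1189 7076 7076 1189
1263 7076 7076 1263
1263 7092 7092 1263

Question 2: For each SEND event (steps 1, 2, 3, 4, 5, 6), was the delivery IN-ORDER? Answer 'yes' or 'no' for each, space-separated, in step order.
Answer: no no yes yes yes yes

Derivation:
Step 1: SEND seq=1051 -> out-of-order
Step 2: SEND seq=1097 -> out-of-order
Step 3: SEND seq=1000 -> in-order
Step 4: SEND seq=7000 -> in-order
Step 5: SEND seq=1189 -> in-order
Step 6: SEND seq=7076 -> in-order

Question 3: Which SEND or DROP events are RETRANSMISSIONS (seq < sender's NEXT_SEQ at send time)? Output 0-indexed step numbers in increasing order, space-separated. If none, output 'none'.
Answer: 3

Derivation:
Step 0: DROP seq=1000 -> fresh
Step 1: SEND seq=1051 -> fresh
Step 2: SEND seq=1097 -> fresh
Step 3: SEND seq=1000 -> retransmit
Step 4: SEND seq=7000 -> fresh
Step 5: SEND seq=1189 -> fresh
Step 6: SEND seq=7076 -> fresh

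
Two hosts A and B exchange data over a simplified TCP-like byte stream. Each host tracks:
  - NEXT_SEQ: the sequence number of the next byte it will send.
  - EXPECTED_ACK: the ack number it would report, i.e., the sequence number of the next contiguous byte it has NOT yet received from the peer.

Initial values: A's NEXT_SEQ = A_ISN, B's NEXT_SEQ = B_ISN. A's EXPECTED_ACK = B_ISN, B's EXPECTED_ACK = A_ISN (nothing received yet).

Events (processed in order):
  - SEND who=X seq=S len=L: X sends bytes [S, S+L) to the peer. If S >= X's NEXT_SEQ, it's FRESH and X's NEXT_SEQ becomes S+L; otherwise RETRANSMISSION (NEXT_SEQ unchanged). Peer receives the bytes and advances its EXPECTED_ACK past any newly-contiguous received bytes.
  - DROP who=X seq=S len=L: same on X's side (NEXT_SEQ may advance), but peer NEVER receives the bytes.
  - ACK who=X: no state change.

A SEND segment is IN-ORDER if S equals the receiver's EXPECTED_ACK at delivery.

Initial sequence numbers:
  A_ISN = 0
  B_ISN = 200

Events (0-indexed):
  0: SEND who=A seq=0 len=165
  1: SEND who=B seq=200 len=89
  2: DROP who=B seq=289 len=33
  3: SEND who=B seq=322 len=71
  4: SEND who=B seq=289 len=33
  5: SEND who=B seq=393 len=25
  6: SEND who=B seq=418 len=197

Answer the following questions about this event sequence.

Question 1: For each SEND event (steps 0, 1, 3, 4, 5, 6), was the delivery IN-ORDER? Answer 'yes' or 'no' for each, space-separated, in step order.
Step 0: SEND seq=0 -> in-order
Step 1: SEND seq=200 -> in-order
Step 3: SEND seq=322 -> out-of-order
Step 4: SEND seq=289 -> in-order
Step 5: SEND seq=393 -> in-order
Step 6: SEND seq=418 -> in-order

Answer: yes yes no yes yes yes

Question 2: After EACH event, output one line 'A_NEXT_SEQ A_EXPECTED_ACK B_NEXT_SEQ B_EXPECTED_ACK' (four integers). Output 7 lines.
165 200 200 165
165 289 289 165
165 289 322 165
165 289 393 165
165 393 393 165
165 418 418 165
165 615 615 165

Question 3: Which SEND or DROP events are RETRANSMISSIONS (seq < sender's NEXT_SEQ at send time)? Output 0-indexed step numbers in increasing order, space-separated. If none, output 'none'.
Answer: 4

Derivation:
Step 0: SEND seq=0 -> fresh
Step 1: SEND seq=200 -> fresh
Step 2: DROP seq=289 -> fresh
Step 3: SEND seq=322 -> fresh
Step 4: SEND seq=289 -> retransmit
Step 5: SEND seq=393 -> fresh
Step 6: SEND seq=418 -> fresh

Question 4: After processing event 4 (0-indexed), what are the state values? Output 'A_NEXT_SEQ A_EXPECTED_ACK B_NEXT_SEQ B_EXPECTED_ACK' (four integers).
After event 0: A_seq=165 A_ack=200 B_seq=200 B_ack=165
After event 1: A_seq=165 A_ack=289 B_seq=289 B_ack=165
After event 2: A_seq=165 A_ack=289 B_seq=322 B_ack=165
After event 3: A_seq=165 A_ack=289 B_seq=393 B_ack=165
After event 4: A_seq=165 A_ack=393 B_seq=393 B_ack=165

165 393 393 165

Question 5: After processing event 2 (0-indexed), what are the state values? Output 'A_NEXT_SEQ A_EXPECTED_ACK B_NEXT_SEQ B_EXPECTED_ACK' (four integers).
After event 0: A_seq=165 A_ack=200 B_seq=200 B_ack=165
After event 1: A_seq=165 A_ack=289 B_seq=289 B_ack=165
After event 2: A_seq=165 A_ack=289 B_seq=322 B_ack=165

165 289 322 165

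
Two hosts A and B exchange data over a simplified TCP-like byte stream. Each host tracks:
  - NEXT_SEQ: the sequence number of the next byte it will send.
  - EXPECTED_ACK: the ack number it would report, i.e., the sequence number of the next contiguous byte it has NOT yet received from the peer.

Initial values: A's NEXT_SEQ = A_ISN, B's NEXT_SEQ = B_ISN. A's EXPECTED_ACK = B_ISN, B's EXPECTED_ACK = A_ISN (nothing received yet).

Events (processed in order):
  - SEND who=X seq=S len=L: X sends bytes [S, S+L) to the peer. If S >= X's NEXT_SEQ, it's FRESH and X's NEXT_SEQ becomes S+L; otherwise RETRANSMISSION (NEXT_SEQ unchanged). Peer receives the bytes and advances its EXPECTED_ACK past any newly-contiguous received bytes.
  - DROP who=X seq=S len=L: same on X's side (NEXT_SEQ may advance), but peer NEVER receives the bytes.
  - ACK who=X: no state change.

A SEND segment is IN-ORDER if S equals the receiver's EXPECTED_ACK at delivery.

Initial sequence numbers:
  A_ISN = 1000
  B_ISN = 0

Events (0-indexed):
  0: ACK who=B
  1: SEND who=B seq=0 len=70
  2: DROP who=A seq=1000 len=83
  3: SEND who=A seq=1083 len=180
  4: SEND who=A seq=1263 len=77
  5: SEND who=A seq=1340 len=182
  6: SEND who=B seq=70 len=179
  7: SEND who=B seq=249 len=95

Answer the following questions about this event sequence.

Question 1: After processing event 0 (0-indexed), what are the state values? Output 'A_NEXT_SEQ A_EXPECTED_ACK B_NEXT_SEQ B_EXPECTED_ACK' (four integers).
After event 0: A_seq=1000 A_ack=0 B_seq=0 B_ack=1000

1000 0 0 1000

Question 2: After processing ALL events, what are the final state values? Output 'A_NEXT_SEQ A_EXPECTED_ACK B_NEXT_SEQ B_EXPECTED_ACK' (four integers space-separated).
After event 0: A_seq=1000 A_ack=0 B_seq=0 B_ack=1000
After event 1: A_seq=1000 A_ack=70 B_seq=70 B_ack=1000
After event 2: A_seq=1083 A_ack=70 B_seq=70 B_ack=1000
After event 3: A_seq=1263 A_ack=70 B_seq=70 B_ack=1000
After event 4: A_seq=1340 A_ack=70 B_seq=70 B_ack=1000
After event 5: A_seq=1522 A_ack=70 B_seq=70 B_ack=1000
After event 6: A_seq=1522 A_ack=249 B_seq=249 B_ack=1000
After event 7: A_seq=1522 A_ack=344 B_seq=344 B_ack=1000

Answer: 1522 344 344 1000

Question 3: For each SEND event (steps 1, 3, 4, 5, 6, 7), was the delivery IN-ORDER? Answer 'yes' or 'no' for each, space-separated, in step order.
Step 1: SEND seq=0 -> in-order
Step 3: SEND seq=1083 -> out-of-order
Step 4: SEND seq=1263 -> out-of-order
Step 5: SEND seq=1340 -> out-of-order
Step 6: SEND seq=70 -> in-order
Step 7: SEND seq=249 -> in-order

Answer: yes no no no yes yes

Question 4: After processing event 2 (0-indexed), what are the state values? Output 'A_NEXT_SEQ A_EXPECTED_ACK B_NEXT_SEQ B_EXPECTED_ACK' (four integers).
After event 0: A_seq=1000 A_ack=0 B_seq=0 B_ack=1000
After event 1: A_seq=1000 A_ack=70 B_seq=70 B_ack=1000
After event 2: A_seq=1083 A_ack=70 B_seq=70 B_ack=1000

1083 70 70 1000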